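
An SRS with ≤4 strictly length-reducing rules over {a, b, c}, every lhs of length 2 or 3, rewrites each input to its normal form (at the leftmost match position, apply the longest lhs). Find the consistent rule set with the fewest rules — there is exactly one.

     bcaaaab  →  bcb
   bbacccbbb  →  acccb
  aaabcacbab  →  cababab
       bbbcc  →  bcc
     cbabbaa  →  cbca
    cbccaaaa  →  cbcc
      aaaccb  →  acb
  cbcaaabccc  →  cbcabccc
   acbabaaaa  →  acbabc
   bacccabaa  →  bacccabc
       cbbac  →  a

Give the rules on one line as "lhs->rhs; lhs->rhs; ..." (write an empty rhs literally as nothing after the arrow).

aa->c; bb->; caa->c; cac->a

  | bcaaaab => bcaab => bcb
  | bbacccbbb => acccbbb => acccb
  | aaabcacbab => cabcacbab => cababab
  | bbbcc => bcc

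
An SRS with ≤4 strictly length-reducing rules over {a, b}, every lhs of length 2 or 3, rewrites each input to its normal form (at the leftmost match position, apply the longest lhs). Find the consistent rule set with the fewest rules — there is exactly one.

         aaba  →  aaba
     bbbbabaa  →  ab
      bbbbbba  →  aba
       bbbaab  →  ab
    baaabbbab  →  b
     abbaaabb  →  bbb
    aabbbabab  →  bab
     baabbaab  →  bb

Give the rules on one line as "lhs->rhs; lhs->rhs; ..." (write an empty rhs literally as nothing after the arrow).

aaa->ab; abb->bb; baa->; bba->aa

  | aaba
  | bbbbabaa => bbaabaa => aaabaa => abbaa => bbaa => aaa => ab
  | bbbbbba => bbbbaa => bbaaa => aaaa => aba
  | bbbaab => baaab => ab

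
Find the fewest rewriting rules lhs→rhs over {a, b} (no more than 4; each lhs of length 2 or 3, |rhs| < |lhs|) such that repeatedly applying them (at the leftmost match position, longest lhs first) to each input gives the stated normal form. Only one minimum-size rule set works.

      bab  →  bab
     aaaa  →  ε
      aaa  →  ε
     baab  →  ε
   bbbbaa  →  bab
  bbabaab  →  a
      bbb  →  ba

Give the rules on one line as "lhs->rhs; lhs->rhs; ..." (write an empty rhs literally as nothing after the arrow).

  | bab
  | aaaa => aaa => aa => ε
  | aaa => aa => ε
  | baab => bb => ε

aa->; aaa->aa; bb->; bbb->ba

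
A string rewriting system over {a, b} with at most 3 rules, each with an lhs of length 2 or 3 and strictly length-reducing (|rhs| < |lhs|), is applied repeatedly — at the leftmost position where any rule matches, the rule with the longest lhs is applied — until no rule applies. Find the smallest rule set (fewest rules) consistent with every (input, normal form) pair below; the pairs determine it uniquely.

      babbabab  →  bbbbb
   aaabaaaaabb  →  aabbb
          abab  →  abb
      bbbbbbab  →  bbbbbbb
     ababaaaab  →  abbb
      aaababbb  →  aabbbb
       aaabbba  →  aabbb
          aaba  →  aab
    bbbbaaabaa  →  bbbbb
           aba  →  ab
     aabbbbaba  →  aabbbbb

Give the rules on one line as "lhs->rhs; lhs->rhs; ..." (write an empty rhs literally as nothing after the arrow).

aaa->aa; ba->b

  | babbabab => bbbabab => bbbbab => bbbbb
  | aaabaaaaabb => aabaaaaabb => aabaaaabb => aabaaabb => aabaabb => aababb => aabbb
  | abab => abb
  | bbbbbbab => bbbbbbb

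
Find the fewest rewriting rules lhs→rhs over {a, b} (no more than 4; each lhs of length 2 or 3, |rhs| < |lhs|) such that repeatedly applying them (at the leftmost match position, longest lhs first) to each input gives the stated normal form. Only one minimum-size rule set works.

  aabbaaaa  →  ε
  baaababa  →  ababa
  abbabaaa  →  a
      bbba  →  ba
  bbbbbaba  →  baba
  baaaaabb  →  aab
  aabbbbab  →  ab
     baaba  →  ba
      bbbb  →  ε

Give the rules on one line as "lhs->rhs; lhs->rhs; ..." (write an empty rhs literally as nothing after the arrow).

abb->b; baa->bb; bb->

  | aabbaaaa => abaaaa => abbaa => baa => bb => ε
  | baaababa => bbababa => ababa
  | abbabaaa => babaaa => babba => bba => a
  | bbba => ba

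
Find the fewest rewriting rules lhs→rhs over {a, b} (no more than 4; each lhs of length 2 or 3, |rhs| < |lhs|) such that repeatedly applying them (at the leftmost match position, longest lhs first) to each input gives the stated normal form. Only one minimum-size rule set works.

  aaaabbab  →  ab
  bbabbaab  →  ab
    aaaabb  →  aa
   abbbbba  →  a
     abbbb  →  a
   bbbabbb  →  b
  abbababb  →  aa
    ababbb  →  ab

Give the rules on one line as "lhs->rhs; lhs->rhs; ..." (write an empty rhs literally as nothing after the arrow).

  | aaaabbab => aabbab => aaab => ab
  | bbabbaab => abbaab => aaab => ab
  | aaaabb => aabb => aa
  | abbbbba => abbba => aba => a

aaa->a; ba->; bb->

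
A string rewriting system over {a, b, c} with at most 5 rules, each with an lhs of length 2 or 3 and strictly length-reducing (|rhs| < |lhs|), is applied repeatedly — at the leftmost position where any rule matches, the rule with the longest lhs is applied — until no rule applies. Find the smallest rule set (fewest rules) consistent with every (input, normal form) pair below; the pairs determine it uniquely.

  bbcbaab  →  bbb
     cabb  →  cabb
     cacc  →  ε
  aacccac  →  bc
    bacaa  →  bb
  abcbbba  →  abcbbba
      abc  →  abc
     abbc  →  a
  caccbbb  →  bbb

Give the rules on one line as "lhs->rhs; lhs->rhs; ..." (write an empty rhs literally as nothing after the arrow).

  | bbcbaab => baab => bbb
  | cabb
  | cacc => cc => ε
  | aacccac => bcccac => bcac => bc

aa->b; ac->; bbc->; cc->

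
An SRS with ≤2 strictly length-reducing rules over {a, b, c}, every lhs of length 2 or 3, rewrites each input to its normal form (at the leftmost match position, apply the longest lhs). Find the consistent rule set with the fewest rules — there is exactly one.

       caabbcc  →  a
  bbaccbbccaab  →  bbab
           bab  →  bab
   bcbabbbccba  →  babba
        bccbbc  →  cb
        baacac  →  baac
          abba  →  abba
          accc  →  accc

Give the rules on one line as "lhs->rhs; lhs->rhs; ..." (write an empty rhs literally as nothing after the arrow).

  | caabbcc => abbcc => abc => a
  | bbaccbbccaab => bbaccbcaab => bbaccaab => bbacab => bbab
  | bab
  | bcbabbbccba => babbbccba => babbcba => babba

bc->; ca->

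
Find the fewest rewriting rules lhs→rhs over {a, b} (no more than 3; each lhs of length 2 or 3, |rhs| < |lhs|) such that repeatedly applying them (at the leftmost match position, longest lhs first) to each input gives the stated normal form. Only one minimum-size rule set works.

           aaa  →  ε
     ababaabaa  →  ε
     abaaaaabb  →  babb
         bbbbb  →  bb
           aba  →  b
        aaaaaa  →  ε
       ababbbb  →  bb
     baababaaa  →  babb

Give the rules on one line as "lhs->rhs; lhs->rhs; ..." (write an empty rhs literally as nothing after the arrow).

aaa->; aba->b; bbb->

  | aaa => ε
  | ababaabaa => bbaabaa => bbaba => bbb => ε
  | abaaaaabb => baaaabb => babb
  | bbbbb => bb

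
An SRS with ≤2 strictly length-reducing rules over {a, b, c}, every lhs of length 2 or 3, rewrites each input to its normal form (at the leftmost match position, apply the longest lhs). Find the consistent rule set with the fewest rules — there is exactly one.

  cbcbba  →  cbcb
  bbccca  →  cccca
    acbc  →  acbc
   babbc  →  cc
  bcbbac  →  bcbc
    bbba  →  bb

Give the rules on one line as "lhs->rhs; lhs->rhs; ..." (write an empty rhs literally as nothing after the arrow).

ba->; bbc->cc

  | cbcbba => cbcb
  | bbccca => cccca
  | acbc
  | babbc => bbc => cc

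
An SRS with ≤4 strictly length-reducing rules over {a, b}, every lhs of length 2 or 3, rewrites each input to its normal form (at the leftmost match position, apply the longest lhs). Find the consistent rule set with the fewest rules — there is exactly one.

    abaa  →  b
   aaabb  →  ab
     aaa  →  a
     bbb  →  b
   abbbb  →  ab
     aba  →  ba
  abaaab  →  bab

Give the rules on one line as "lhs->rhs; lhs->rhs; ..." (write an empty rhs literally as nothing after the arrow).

  | abaa => baa => b
  | aaabb => abb => ab
  | aaa => a
  | bbb => bb => b

aa->; aba->ba; bb->b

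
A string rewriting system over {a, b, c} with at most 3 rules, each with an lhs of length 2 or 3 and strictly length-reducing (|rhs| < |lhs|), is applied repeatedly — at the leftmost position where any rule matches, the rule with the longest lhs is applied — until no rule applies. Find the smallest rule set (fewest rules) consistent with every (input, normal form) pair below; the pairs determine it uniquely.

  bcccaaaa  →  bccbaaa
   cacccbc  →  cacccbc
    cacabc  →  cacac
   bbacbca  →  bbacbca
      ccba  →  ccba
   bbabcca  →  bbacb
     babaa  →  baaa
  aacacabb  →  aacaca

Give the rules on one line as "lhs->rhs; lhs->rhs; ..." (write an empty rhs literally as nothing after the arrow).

ab->a; cca->cb

  | bcccaaaa => bccbaaa
  | cacccbc
  | cacabc => cacac
  | bbacbca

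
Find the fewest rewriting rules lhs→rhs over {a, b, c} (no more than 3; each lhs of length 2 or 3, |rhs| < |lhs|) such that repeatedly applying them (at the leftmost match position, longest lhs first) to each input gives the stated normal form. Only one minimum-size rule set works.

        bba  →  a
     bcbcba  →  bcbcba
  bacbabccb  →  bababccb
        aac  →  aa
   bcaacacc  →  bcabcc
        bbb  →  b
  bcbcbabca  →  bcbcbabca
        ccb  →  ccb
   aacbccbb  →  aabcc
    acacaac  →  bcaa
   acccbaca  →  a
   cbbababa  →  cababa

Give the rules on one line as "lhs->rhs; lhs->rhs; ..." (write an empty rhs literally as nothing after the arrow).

  | bba => a
  | bcbcba
  | bacbabccb => bababccb
  | aac => aa

ac->a; aca->b; bb->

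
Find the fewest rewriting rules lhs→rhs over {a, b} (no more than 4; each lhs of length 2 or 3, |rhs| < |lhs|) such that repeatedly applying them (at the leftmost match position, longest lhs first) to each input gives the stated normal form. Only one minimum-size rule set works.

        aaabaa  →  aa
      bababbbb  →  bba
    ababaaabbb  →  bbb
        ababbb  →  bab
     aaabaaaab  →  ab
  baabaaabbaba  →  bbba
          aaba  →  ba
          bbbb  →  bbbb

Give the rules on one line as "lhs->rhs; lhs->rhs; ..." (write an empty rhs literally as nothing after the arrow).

  | aaabaa => baa => aa
  | bababbbb => bbabbbb => bbabb => bba
  | ababaaabbb => babaaabbb => bbaaabbb => baaabbb => aaabbb => bbb
  | ababbb => babbb => bab

aaa->; aba->ba; abb->a; baa->aa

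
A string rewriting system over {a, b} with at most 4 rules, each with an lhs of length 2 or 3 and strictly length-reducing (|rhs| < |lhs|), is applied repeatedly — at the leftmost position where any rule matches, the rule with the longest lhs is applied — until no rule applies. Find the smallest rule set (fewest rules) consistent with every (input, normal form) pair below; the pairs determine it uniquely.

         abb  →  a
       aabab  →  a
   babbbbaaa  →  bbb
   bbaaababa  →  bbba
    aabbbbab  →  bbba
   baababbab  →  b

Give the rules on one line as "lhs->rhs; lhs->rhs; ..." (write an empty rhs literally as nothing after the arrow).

aa->b; aab->; ab->a

  | abb => ab => a
  | aabab => ab => a
  | babbbbaaa => babbbaaa => babbaaa => babaaa => baaaa => bbaa => bbb
  | bbaaababa => bbbababa => bbbaaba => bbba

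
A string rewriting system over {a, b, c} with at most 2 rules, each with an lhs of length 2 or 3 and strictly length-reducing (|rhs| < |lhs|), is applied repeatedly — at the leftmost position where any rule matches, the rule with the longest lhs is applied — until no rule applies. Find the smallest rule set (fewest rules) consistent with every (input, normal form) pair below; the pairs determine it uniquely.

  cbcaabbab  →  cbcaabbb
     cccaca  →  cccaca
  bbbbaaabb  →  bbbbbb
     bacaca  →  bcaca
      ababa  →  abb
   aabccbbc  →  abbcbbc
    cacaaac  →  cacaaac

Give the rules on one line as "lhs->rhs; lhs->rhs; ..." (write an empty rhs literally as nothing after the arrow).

abc->bb; ba->b

  | cbcaabbab => cbcaabbb
  | cccaca
  | bbbbaaabb => bbbbaabb => bbbbabb => bbbbbb
  | bacaca => bcaca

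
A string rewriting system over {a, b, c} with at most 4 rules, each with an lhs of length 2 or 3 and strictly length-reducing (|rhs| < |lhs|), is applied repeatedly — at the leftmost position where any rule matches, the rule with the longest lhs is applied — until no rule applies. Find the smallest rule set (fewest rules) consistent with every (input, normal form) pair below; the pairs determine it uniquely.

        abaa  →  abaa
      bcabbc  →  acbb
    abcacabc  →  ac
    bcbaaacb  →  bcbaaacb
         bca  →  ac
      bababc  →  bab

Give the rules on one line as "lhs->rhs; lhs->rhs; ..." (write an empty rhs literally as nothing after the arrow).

  | abaa
  | bcabbc => acbbc => acbb
  | abcacabc => acabc => ac
  | bcbaaacb

abc->; bbc->bb; bca->ac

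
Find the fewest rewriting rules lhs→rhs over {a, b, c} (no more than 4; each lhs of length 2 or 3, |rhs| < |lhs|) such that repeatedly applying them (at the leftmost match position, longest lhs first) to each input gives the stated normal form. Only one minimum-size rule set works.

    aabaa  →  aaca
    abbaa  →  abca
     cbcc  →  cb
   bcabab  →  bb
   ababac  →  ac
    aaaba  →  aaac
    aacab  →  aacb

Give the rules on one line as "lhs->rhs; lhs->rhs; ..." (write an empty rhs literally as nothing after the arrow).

ba->c; cab->cb; cc->

  | aabaa => aaca
  | abbaa => abca
  | cbcc => cb
  | bcabab => bcbab => bccb => bb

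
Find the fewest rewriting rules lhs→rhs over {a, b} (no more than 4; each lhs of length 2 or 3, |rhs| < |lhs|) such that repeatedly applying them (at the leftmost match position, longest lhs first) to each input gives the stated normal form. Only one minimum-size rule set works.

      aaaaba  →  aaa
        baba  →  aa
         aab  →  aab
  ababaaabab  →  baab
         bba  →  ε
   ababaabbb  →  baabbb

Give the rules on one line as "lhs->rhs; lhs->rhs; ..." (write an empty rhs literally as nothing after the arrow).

aba->; bab->a; bba->

  | aaaaba => aaa
  | baba => aa
  | aab
  | ababaaabab => baaabab => baab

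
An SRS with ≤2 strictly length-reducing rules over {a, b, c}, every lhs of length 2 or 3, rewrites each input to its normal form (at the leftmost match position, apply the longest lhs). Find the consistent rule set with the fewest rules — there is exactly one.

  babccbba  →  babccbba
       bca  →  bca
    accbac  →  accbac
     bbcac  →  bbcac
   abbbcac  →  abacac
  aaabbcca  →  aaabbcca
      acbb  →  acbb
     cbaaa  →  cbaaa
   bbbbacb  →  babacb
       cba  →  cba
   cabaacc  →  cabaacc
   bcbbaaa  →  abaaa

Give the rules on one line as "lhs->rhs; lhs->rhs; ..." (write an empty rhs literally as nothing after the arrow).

  | babccbba
  | bca
  | accbac
  | bbcac

bbb->ba; bcb->a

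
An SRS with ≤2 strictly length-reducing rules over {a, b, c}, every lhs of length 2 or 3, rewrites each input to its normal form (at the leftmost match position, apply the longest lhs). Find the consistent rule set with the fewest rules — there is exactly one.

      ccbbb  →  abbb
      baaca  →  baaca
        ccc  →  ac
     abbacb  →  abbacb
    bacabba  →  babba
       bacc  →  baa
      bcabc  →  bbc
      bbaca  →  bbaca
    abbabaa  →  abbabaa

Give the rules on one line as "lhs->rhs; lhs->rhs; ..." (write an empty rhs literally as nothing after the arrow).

cab->b; cc->a

  | ccbbb => abbb
  | baaca
  | ccc => ac
  | abbacb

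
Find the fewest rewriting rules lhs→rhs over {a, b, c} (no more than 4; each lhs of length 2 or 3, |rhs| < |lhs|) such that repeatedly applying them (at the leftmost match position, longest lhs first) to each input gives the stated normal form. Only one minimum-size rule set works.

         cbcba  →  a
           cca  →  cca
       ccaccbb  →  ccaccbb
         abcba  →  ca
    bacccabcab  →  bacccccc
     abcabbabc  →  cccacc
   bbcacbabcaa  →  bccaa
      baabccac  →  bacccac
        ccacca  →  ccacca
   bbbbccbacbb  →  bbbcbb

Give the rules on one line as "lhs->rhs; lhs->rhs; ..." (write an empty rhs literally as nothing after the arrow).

ab->c; abb->ca; bca->; cba->a

  | cbcba => cba => a
  | cca
  | ccaccbb
  | abcba => ccba => ca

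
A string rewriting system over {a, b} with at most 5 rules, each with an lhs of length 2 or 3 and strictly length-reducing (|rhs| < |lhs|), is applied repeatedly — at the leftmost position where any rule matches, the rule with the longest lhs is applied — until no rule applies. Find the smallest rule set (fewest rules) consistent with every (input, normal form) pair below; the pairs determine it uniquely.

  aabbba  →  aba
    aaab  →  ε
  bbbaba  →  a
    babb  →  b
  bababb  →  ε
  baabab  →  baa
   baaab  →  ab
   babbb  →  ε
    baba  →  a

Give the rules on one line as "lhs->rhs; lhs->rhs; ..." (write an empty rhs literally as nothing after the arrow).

aaa->ba; abb->; bab->; bb->

  | aabbba => aba
  | aaab => bab => ε
  | bbbaba => baba => a
  | babb => b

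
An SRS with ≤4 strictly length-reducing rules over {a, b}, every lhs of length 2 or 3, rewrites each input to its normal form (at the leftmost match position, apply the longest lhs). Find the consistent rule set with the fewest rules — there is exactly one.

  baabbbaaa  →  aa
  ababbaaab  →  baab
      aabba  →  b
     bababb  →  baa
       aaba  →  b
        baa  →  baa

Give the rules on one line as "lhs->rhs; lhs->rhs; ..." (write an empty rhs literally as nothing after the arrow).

aaa->b; aba->aa; bb->

  | baabbbaaa => baabaaa => baaaaa => bbaa => aa
  | ababbaaab => aabbaaab => aaaaab => baab
  | aabba => aaa => b
  | bababb => baabb => baa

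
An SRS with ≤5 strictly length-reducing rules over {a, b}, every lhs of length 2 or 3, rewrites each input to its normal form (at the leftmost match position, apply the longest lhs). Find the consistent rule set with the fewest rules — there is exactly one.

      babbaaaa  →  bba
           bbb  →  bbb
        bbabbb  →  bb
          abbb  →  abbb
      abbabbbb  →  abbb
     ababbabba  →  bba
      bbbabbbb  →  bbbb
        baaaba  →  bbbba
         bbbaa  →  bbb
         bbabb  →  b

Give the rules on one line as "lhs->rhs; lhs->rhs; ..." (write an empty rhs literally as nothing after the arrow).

aa->; aaa->bb; aab->; bab->aa

  | babbaaaa => aabaaaa => aaaa => bba
  | bbb
  | bbabbb => baabb => bb
  | abbb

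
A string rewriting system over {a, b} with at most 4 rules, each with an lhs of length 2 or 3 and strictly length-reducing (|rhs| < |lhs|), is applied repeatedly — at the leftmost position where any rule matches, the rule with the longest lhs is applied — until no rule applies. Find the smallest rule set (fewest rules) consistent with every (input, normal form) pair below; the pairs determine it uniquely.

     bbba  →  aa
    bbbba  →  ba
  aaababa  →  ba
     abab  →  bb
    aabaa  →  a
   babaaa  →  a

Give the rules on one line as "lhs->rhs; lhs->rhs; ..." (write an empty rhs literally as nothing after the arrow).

aaa->bb; ab->b; baa->a; bbb->a

  | bbba => aa
  | bbbba => aba => ba
  | aaababa => bbbaba => aaba => aba => ba
  | abab => bab => bb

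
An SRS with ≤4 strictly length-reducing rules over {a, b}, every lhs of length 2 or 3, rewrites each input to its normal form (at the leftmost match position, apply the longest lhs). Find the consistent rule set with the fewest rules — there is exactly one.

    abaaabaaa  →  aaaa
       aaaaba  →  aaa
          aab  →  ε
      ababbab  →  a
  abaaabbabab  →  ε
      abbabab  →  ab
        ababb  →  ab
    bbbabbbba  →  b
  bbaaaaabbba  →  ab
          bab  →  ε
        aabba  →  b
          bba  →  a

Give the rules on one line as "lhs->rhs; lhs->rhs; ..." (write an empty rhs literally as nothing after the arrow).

aab->; ba->b; bb->

  | abaaabaaa => abaabaaa => ababaaa => abbaaa => aaaa
  | aaaaba => aaa
  | aab => ε
  | ababbab => abbbab => abab => abb => a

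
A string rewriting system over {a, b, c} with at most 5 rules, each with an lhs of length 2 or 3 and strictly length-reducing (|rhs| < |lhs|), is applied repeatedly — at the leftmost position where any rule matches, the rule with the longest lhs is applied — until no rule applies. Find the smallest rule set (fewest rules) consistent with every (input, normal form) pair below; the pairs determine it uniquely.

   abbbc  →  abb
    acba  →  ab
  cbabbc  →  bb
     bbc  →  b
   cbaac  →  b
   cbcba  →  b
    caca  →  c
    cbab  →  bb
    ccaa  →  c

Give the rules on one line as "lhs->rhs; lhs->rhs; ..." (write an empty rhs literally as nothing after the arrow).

  | abbbc => abb
  | acba => acc => ab
  | cbabbc => ccbbc => bbbc => bb
  | bbc => b

ba->c; bc->; ca->c; cc->b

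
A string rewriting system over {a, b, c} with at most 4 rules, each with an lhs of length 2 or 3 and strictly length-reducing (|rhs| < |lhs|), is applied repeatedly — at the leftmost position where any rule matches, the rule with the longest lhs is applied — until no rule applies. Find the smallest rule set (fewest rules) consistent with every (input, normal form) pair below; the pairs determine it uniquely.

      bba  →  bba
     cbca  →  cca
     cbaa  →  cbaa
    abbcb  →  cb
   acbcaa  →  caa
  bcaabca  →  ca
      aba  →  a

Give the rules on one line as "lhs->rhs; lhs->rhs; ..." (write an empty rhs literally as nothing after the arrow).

  | bba
  | cbca => cca
  | cbaa
  | abbcb => bcb => cb

ab->; ac->; bc->c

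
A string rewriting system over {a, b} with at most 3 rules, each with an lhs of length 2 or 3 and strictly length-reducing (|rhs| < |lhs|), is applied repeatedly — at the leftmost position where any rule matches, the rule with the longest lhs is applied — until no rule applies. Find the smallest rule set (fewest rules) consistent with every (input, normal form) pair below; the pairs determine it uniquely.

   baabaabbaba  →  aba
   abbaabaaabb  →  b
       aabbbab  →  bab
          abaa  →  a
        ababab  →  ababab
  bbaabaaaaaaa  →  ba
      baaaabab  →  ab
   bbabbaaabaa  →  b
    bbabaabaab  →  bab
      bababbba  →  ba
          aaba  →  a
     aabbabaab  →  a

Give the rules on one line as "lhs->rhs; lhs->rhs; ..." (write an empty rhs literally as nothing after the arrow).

aa->b; bb->; bbb->

  | baabaabbaba => bbbaabbaba => aabbaba => bbbaba => aba
  | abbaabaaabb => aaabaaabb => babaaabb => babbabb => baabb => bbbb => b
  | aabbbab => bbbbab => bab
  | abaa => abb => a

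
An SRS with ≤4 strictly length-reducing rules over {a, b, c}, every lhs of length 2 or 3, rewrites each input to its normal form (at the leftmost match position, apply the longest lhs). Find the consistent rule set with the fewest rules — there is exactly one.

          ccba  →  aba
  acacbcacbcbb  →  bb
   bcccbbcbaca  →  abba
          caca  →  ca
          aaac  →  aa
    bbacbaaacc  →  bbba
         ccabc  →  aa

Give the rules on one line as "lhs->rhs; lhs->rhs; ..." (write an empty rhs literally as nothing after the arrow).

ac->; bc->; cc->a

  | ccba => aba
  | acacbcacbcbb => acbcacbcbb => bcacbcbb => acbcbb => bcbb => bb
  | bcccbbcbaca => ccbbcbaca => abbcbaca => abbaca => abba
  | caca => ca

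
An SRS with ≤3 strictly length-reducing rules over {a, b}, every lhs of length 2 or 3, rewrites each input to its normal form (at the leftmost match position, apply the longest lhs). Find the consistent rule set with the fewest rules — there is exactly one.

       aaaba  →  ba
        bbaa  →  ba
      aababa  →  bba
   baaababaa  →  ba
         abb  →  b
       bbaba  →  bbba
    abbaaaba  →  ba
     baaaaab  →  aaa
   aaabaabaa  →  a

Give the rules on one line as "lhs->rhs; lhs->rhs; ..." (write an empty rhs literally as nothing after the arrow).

  | aaaba => aaba => aba => ba
  | bbaa => ba
  | aababa => ababa => baba => bba
  | baaababaa => aababaa => ababaa => babaa => bbaa => ba

ab->; aba->ba; baa->a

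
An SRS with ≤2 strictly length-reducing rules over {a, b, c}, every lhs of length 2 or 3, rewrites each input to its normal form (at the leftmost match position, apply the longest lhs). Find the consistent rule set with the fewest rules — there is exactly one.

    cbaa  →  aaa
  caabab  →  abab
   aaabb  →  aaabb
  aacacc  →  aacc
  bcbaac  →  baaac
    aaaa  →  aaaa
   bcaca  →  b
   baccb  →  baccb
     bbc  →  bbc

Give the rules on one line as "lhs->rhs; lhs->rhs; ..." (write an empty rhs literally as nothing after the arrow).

  | cbaa => aaa
  | caabab => abab
  | aaabb
  | aacacc => aacc

ca->; cba->aa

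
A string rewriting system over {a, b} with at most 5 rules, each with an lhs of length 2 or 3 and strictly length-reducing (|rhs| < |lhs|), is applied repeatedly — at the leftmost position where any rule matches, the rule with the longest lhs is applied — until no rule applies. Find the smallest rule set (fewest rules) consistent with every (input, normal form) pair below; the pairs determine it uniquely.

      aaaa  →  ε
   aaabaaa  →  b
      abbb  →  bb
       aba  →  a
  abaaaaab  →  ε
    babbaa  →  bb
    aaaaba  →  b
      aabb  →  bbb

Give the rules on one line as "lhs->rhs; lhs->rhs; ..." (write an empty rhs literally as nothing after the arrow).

  | aaaa => baa => ε
  | aaabaaa => babaaa => bbaaa => ba => b
  | abbb => bb
  | aba => a

aa->b; ab->; ba->b; baa->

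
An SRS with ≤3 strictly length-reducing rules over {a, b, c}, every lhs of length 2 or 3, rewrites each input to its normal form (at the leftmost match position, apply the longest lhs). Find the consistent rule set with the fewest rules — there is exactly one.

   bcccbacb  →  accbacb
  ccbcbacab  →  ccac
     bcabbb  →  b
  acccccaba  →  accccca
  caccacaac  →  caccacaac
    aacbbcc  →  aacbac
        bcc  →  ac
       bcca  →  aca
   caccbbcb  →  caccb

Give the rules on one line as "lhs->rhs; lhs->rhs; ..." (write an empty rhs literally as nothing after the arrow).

  | bcccbacb => accbacb
  | ccbcbacab => ccabacab => ccacab => ccac
  | bcabbb => aabbb => abb => b
  | acccccaba => accccca

ab->; bc->a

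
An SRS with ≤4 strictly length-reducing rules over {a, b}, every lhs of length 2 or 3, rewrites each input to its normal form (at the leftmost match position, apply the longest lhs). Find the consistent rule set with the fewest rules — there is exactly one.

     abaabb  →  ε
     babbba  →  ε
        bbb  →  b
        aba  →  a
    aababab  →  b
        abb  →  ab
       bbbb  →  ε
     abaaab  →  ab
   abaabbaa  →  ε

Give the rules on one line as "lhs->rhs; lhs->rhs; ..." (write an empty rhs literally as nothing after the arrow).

aa->; abb->ab; ba->; bb->

  | abaabb => aabb => bb => ε
  | babbba => bbba => ba => ε
  | bbb => b
  | aba => a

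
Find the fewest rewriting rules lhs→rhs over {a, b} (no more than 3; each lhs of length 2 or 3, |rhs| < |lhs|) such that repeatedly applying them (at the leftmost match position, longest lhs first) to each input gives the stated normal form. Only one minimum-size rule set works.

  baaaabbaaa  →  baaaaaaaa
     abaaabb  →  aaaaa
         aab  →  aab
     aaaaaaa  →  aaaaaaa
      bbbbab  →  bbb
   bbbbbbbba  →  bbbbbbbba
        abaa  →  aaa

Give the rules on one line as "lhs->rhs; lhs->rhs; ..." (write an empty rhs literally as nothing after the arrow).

  | baaaabbaaa => baaaaaaaa
  | abaaabb => aaaabb => aaaaa
  | aab
  | aaaaaaa

aba->aa; abb->aa; bab->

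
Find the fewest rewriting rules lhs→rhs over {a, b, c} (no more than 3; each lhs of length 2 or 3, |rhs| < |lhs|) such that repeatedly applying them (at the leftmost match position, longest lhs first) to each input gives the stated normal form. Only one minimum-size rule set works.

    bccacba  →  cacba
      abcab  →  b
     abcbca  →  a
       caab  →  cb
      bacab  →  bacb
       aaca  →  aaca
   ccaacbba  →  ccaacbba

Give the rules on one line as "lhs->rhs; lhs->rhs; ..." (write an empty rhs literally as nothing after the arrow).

  | bccacba => cacba
  | abcab => bcab => ab => b
  | abcbca => bcbca => bca => a
  | caab => cab => cb

ab->b; bc->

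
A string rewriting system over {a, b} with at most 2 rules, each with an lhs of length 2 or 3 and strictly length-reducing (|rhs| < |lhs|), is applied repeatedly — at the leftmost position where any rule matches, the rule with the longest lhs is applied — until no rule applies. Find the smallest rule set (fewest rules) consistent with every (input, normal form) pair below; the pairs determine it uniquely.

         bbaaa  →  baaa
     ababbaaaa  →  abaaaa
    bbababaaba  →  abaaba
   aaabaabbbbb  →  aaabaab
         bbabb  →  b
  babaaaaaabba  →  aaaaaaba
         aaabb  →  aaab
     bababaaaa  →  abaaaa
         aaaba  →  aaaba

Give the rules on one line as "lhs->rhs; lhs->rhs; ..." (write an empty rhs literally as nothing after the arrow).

  | bbaaa => baaa
  | ababbaaaa => abaaaa
  | bbababaaba => bababaaba => abaaba
  | aaabaabbbbb => aaabaabbbb => aaabaabbb => aaabaabb => aaabaab

bab->; bb->b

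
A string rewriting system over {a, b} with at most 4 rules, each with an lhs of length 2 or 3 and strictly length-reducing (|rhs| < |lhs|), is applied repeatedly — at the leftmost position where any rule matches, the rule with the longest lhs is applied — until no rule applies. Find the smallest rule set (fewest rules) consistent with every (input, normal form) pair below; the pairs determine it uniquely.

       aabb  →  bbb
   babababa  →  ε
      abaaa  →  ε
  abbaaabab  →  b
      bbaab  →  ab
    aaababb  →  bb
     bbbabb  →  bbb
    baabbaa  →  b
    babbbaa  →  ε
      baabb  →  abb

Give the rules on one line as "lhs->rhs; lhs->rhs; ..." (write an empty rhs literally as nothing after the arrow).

aa->b; ba->; bba->

  | aabb => bbb
  | babababa => bababa => baba => ba => ε
  | abaaa => aaa => ba => ε
  | abbaaabab => aaabab => babab => bab => b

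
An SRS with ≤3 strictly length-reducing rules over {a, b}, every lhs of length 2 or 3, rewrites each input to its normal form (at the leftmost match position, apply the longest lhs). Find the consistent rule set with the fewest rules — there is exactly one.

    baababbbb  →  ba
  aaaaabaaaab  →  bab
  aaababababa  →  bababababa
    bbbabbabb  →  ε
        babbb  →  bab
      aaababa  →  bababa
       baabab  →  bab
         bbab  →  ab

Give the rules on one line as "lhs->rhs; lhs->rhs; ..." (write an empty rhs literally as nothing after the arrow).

  | baababbbb => bbbabbbb => babbbb => babb => ba
  | aaaaabaaaab => baaabaaaab => bbabaaaab => abaaaab => abbaab => aaab => bab
  | aaababababa => bababababa
  | bbbabbabb => babbabb => baabb => bbbb => bb => ε

aa->b; bb->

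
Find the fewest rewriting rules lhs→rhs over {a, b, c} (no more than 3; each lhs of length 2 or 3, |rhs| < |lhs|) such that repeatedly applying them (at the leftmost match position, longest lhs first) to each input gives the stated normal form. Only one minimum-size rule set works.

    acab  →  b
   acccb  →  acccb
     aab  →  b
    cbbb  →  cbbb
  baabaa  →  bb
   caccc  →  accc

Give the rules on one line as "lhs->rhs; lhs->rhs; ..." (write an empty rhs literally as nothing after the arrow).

aa->; ca->a

  | acab => aab => b
  | acccb
  | aab => b
  | cbbb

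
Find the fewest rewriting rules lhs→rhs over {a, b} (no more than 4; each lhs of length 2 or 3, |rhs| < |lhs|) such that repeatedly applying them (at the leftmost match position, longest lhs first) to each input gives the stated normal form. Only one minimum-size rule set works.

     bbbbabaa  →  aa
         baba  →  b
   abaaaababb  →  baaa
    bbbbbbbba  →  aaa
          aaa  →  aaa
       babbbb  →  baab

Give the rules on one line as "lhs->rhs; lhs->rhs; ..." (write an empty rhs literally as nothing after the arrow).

  | bbbbabaa => ababaa => bbaa => aa
  | baba => bb => b
  | abaaaababb => baaababb => baabbb => baaa
  | bbbbbbbba => abbbbba => aabba => aaa

aba->b; bb->b; bba->a; bbb->a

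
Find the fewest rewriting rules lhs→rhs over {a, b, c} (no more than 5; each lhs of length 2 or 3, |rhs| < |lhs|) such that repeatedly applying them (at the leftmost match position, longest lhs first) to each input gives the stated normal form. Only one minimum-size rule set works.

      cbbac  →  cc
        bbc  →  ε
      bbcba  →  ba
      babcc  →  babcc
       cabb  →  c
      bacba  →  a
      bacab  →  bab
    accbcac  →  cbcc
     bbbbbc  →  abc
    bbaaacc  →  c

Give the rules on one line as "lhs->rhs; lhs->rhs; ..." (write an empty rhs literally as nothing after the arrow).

aa->a; ac->; bb->a; ca->c

  | cbbac => caac => cac => cc
  | bbc => ac => ε
  | bbcba => acba => ba
  | babcc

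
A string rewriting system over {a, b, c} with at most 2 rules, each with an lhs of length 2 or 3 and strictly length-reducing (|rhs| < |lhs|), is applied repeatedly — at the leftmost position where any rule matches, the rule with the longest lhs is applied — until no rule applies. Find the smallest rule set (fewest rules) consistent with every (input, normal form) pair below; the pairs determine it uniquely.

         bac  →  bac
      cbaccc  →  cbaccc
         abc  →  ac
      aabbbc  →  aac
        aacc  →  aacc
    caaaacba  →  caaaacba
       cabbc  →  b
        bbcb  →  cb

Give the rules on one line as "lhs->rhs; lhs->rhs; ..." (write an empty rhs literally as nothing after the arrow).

  | bac
  | cbaccc
  | abc => ac
  | aabbbc => aabbc => aabc => aac

bc->c; cac->b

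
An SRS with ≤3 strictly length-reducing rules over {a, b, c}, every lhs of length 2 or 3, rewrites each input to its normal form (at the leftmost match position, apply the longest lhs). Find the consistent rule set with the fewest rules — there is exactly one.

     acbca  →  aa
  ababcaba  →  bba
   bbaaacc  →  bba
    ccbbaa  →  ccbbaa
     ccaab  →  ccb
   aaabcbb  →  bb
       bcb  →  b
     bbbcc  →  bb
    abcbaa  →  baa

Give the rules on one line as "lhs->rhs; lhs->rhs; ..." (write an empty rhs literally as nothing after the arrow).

  | acbca => bca => aa
  | ababcaba => babcaba => bbcaba => baaba => baba => bba
  | bbaaacc => bbaac => bba
  | ccbbaa

ab->b; ac->; bc->a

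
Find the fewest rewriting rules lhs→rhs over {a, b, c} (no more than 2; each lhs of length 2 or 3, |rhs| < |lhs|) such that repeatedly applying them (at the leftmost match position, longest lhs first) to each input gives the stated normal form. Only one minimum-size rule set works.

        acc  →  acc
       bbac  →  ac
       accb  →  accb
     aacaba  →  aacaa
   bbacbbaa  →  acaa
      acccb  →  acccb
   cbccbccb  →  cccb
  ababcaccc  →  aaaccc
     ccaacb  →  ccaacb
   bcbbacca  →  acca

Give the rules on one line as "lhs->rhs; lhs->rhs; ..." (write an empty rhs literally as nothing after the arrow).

  | acc
  | bbac => bac => ac
  | accb
  | aacaba => aacaa

ba->a; bc->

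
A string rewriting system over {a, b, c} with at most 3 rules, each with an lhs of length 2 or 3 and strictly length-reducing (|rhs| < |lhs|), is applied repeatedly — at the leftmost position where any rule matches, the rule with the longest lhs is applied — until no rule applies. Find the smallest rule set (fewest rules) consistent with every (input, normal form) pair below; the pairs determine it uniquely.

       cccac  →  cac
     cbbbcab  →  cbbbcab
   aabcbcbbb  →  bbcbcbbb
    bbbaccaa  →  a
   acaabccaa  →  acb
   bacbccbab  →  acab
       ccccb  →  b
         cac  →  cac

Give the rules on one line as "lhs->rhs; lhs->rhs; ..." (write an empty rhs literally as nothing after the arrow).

aa->b; ba->a; cc->

  | cccac => cac
  | cbbbcab
  | aabcbcbbb => bbcbcbbb
  | bbbaccaa => bbaccaa => baccaa => accaa => aaa => ba => a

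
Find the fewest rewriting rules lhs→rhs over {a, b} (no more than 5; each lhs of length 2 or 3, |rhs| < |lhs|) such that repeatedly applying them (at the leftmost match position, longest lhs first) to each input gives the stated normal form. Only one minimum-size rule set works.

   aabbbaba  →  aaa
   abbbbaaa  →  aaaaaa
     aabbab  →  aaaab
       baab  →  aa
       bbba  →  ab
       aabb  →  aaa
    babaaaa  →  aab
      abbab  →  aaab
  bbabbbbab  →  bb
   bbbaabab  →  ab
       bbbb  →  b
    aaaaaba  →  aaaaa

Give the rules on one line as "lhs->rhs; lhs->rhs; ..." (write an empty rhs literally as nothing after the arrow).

  | aabbbaba => aaababa => aaaba => aaa
  | abbbbaaa => aabbaaa => aaaaaa
  | aabbab => aaaab
  | baab => abb => aa

abb->aa; ba->; baa->ab; bbb->ba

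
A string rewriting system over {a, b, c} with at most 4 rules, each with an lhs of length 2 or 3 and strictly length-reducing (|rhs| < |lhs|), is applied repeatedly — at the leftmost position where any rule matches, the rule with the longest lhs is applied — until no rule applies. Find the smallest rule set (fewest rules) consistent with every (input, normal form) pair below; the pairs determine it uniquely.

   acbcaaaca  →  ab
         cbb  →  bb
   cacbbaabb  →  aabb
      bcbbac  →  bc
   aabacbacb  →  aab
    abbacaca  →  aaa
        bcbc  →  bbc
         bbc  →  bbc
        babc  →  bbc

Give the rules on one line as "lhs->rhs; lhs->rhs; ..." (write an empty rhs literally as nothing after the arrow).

  | acbcaaaca => abcaaaca => abaaaca => abaaca => abaca => abca => aba => ab
  | cbb => bb
  | cacbbaabb => acbbaabb => abbaabb => aabb
  | bcbbac => bbbac => bc

ba->b; bba->; ca->a; cb->b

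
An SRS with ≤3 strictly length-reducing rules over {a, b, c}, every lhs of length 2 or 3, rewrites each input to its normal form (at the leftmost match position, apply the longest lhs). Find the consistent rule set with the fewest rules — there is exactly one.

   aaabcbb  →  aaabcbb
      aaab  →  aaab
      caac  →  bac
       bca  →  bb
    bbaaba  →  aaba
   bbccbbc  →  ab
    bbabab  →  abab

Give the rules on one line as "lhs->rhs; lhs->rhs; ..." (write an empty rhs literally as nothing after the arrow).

bba->a; bbc->a; ca->b

  | aaabcbb
  | aaab
  | caac => bac
  | bca => bb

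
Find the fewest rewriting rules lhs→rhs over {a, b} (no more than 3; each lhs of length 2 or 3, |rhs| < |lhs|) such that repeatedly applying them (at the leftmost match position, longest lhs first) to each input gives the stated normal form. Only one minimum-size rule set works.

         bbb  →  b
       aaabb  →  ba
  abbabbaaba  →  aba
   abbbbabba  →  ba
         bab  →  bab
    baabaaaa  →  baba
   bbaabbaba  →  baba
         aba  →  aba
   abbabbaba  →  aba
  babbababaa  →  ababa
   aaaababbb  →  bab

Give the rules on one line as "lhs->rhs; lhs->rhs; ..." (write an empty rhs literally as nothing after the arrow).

aa->a; abb->ba; bb->

  | bbb => b
  | aaabb => aabb => abb => ba
  | abbabbaaba => baabbaaba => babbaaba => bbaaaba => aaaba => aaba => aba
  | abbbbabba => babbabba => bbaabba => aabba => abba => baa => ba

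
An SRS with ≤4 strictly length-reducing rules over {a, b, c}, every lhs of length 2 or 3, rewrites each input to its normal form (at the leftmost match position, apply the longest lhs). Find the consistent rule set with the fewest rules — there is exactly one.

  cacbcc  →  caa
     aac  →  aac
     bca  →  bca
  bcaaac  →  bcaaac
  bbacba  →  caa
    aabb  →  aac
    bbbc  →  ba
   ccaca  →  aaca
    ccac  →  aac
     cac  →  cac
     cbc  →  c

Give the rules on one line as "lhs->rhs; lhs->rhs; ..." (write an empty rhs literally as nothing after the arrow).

bb->c; bbb->bc; cb->; cc->a

  | cacbcc => cacc => caa
  | aac
  | bca
  | bcaaac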